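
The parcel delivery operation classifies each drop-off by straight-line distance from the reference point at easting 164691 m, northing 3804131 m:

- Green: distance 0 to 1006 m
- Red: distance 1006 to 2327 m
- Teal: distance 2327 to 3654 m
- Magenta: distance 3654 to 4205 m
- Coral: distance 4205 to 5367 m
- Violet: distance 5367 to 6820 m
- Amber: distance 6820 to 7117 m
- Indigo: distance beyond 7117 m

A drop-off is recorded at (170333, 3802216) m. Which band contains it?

Distance = √((170333−164691)² + (3802216−3804131)²) = √(31832164.000 + 3667225.000) = 5958.136 m.
5367 ≤ 5958.136 < 6820 → Violet.

Violet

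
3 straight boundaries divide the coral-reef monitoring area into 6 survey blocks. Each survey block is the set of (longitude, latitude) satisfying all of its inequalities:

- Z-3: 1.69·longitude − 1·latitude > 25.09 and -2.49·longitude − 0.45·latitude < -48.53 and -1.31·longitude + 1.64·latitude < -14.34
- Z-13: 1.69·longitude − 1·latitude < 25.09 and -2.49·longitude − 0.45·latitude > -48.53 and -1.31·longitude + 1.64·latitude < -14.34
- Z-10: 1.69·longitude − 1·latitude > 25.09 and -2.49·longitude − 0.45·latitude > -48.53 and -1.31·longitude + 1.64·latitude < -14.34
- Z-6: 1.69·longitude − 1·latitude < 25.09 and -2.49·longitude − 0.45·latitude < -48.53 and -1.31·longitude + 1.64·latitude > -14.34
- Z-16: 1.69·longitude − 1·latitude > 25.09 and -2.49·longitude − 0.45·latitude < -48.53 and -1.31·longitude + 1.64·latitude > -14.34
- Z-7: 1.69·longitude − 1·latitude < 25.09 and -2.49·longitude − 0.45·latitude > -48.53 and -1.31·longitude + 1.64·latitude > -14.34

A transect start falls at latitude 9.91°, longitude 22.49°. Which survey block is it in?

Z-16

1.69·22.49 − 1·9.91 = 28.098, which is > 25.09
-2.49·22.49 − 0.45·9.91 = -60.460, which is < -48.53
-1.31·22.49 + 1.64·9.91 = -13.210, which is > -14.34
This sign pattern matches Z-16.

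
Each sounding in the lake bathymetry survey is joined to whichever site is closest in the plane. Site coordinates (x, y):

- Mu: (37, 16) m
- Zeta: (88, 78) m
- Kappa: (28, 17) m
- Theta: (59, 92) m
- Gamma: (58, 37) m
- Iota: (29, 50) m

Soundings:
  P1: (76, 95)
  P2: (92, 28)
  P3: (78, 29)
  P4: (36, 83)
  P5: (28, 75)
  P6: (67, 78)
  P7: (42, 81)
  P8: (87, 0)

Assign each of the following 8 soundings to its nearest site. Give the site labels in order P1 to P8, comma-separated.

P1 → Theta (d²=298.00)
P2 → Gamma (d²=1237.00)
P3 → Gamma (d²=464.00)
P4 → Theta (d²=610.00)
P5 → Iota (d²=626.00)
P6 → Theta (d²=260.00)
P7 → Theta (d²=410.00)
P8 → Gamma (d²=2210.00)

Theta, Gamma, Gamma, Theta, Iota, Theta, Theta, Gamma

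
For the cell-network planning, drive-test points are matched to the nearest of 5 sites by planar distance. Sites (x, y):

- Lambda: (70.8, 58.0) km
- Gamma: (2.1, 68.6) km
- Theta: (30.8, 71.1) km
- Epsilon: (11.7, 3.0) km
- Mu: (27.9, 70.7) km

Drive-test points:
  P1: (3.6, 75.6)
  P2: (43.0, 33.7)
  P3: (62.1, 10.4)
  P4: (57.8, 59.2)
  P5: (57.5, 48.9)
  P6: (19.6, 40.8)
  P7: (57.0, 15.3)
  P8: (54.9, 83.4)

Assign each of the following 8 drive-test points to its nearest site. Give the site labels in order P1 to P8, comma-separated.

Gamma, Lambda, Lambda, Lambda, Lambda, Mu, Lambda, Theta

P1 → Gamma (d²=51.25)
P2 → Lambda (d²=1363.33)
P3 → Lambda (d²=2341.45)
P4 → Lambda (d²=170.44)
P5 → Lambda (d²=259.70)
P6 → Mu (d²=962.90)
P7 → Lambda (d²=2013.73)
P8 → Theta (d²=732.10)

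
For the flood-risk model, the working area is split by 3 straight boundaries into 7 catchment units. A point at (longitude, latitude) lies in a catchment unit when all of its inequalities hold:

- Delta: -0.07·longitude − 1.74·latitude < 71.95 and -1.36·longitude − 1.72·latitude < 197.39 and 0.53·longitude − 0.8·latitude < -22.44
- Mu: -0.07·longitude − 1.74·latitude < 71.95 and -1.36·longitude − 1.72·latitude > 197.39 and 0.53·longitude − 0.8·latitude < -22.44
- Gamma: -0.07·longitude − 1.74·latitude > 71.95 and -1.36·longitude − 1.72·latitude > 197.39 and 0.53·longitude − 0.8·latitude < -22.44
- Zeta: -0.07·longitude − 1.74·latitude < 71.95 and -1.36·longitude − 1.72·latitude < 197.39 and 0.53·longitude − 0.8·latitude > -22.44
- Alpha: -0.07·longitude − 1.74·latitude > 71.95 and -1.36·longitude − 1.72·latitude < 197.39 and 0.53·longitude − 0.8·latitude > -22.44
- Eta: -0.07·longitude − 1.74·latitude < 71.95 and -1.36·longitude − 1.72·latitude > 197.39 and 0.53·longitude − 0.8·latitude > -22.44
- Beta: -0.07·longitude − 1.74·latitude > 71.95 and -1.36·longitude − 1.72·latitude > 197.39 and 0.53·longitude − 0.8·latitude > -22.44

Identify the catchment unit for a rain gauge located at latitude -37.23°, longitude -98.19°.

Eta

-0.07·-98.19 − 1.74·-37.23 = 71.653, which is < 71.95
-1.36·-98.19 − 1.72·-37.23 = 197.574, which is > 197.39
0.53·-98.19 − 0.8·-37.23 = -22.257, which is > -22.44
This sign pattern matches Eta.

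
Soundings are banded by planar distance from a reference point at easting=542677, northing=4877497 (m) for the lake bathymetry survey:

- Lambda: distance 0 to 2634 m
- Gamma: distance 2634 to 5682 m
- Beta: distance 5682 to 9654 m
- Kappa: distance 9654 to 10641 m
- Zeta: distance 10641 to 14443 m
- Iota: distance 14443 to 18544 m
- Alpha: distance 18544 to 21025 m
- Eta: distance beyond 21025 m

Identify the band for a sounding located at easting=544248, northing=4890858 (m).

Zeta

Distance = √((544248−542677)² + (4890858−4877497)²) = √(2468041.000 + 178516321.000) = 13453.043 m.
10641 ≤ 13453.043 < 14443 → Zeta.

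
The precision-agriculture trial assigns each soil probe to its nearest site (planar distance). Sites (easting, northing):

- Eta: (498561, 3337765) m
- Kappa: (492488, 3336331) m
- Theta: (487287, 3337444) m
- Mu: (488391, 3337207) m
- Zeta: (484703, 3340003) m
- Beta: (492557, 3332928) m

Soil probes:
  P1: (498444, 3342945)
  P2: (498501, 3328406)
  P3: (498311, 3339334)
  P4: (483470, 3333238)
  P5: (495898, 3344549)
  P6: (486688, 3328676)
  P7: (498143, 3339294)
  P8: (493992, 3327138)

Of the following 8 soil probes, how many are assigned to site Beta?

3

P1 → Eta
P2 → Beta
P3 → Eta
P4 → Theta
P5 → Eta
P6 → Beta
P7 → Eta
P8 → Beta
3 of the 8 go to Beta.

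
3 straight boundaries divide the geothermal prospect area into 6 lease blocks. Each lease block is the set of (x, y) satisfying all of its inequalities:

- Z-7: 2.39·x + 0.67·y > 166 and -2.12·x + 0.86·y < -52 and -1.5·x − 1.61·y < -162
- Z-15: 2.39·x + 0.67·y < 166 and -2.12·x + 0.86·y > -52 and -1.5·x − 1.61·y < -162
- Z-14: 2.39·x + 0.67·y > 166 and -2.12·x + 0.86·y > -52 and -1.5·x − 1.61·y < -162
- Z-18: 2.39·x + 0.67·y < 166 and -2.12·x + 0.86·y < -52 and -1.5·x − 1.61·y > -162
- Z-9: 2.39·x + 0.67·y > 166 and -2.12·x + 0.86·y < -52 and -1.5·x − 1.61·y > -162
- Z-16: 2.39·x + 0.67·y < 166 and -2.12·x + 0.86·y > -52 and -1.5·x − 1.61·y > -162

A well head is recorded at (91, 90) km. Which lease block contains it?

2.39·91 + 0.67·90 = 277.790, which is > 166
-2.12·91 + 0.86·90 = -115.520, which is < -52
-1.5·91 − 1.61·90 = -281.400, which is < -162
This sign pattern matches Z-7.

Z-7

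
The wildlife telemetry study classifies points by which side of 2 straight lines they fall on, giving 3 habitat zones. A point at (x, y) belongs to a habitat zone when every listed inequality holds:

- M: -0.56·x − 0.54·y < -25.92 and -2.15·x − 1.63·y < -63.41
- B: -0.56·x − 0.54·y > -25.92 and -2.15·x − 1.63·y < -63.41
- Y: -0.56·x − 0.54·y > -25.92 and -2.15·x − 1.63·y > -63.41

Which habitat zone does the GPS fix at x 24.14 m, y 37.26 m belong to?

M

-0.56·24.14 − 0.54·37.26 = -33.639, which is < -25.92
-2.15·24.14 − 1.63·37.26 = -112.635, which is < -63.41
This sign pattern matches M.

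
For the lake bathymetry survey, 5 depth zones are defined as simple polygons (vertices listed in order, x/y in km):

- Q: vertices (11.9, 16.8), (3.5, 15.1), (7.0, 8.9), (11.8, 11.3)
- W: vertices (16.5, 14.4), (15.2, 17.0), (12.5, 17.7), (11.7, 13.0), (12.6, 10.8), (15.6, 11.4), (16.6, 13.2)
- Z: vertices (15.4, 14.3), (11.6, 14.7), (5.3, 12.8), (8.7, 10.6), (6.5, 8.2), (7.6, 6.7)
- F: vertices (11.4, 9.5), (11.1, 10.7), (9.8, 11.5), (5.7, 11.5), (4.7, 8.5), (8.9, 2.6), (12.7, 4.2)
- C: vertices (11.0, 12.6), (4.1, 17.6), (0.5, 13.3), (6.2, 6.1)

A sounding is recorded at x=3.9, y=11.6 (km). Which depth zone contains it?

C

Cast a ray rightward from (3.9, 11.6). For each polygon, the edges (by vertex number in listed order) whose endpoints lie on opposite sides of y = 11.6, where each meets that height, and whether that is right or left of the point:
Q: 2–3 at x≈5.48 (right), 4–1 at x≈11.81 (right) → 2 crossings.
W: 4–5 at x≈12.27 (right), 6–7 at x≈15.71 (right) → 2 crossings.
Z: 3–4 at x≈7.15 (right), 6–1 at x≈12.63 (right) → 2 crossings.
F: no edge straddles that height → 0 crossings.
C: 3–4 at x≈1.85 (left), 4–1 at x≈10.26 (right) → 1 crossing.
Only C has an odd count, so the point is inside C.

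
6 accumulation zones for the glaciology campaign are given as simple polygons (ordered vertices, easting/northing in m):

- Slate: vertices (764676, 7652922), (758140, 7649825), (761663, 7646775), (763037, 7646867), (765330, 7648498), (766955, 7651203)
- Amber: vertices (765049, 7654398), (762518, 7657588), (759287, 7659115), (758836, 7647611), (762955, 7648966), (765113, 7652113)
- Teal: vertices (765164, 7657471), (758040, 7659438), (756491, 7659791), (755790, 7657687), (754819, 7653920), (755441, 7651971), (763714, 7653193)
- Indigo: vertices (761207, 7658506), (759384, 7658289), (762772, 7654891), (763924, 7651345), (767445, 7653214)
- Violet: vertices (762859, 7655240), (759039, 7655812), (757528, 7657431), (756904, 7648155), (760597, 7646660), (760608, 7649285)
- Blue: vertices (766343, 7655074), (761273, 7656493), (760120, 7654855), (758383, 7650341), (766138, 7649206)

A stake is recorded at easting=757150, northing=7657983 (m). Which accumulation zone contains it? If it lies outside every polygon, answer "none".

Cast a ray rightward from (757150, 7657983). For each polygon, the edges (by vertex number in listed order) whose endpoints lie on opposite sides of northing = 7657983, where each meets that height, and whether that is right or left of the point:
Slate: no edge straddles that height → 0 crossings.
Amber: 2–3 at easting≈761682.2 (right), 3–4 at easting≈759242.6 (right) → 2 crossings.
Teal: 1–2 at easting≈763309.7 (right), 3–4 at easting≈755888.6 (left) → 1 crossing.
Indigo: 2–3 at easting≈759689.1 (right), 5–1 at easting≈761823.5 (right) → 2 crossings.
Violet: no edge straddles that height → 0 crossings.
Blue: no edge straddles that height → 0 crossings.
Only Teal has an odd count, so the point is inside Teal.

Teal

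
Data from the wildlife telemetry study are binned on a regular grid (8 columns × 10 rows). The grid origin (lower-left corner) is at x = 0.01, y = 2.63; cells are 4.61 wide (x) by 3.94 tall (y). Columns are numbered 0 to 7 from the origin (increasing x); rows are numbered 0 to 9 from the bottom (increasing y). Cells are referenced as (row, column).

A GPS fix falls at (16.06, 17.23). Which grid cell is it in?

(3, 3)

Column index: ⌊(16.06 − 0.01) / 4.61⌋ = ⌊3.482⌋ = 3
Row offset from origin: ⌊(17.23 − 2.63) / 3.94⌋ = ⌊3.706⌋ = 3 → row 3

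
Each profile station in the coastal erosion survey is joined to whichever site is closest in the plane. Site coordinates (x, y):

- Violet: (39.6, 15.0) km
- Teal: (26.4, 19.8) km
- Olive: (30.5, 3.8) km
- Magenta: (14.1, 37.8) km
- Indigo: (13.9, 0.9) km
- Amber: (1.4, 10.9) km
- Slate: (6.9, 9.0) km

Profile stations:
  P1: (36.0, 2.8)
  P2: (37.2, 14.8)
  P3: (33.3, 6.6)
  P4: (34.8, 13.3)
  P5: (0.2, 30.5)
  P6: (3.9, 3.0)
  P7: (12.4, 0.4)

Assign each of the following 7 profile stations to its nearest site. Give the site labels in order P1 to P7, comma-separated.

Olive, Violet, Olive, Violet, Magenta, Slate, Indigo

P1 → Olive (d²=31.25)
P2 → Violet (d²=5.80)
P3 → Olive (d²=15.68)
P4 → Violet (d²=25.93)
P5 → Magenta (d²=246.50)
P6 → Slate (d²=45.00)
P7 → Indigo (d²=2.50)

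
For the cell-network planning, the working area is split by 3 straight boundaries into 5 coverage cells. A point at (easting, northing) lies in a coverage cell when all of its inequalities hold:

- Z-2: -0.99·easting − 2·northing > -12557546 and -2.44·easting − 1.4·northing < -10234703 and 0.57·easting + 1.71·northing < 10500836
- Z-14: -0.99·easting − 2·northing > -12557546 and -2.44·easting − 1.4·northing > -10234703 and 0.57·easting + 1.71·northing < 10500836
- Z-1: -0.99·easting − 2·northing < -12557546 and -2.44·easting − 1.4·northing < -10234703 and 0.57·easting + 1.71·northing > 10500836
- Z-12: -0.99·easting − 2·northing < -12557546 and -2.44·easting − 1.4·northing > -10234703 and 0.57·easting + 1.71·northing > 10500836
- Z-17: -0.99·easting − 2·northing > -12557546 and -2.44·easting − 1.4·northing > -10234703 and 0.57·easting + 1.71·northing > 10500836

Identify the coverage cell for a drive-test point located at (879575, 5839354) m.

-0.99·879575 − 2·5839354 = -12549487.250, which is > -12557546
-2.44·879575 − 1.4·5839354 = -10321258.600, which is < -10234703
0.57·879575 + 1.71·5839354 = 10486653.090, which is < 10500836
This sign pattern matches Z-2.

Z-2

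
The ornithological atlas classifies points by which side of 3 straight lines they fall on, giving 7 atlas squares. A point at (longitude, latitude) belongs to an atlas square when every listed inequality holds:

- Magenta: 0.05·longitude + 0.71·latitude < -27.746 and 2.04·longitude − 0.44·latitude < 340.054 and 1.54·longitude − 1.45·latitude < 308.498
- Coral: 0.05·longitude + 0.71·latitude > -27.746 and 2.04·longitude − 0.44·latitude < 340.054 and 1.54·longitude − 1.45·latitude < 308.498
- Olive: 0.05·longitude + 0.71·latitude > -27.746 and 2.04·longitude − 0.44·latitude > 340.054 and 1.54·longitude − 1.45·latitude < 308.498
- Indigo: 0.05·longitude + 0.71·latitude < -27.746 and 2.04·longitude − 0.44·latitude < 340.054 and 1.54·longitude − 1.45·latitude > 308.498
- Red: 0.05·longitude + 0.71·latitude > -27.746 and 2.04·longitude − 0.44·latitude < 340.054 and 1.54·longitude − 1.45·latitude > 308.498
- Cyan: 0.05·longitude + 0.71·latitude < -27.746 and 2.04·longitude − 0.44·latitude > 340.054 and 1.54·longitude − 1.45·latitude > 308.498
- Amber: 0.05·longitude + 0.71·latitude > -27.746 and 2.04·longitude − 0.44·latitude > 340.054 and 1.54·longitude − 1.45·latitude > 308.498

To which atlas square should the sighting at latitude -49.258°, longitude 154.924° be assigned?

0.05·154.924 + 0.71·-49.258 = -27.227, which is > -27.746
2.04·154.924 − 0.44·-49.258 = 337.718, which is < 340.054
1.54·154.924 − 1.45·-49.258 = 310.007, which is > 308.498
This sign pattern matches Red.

Red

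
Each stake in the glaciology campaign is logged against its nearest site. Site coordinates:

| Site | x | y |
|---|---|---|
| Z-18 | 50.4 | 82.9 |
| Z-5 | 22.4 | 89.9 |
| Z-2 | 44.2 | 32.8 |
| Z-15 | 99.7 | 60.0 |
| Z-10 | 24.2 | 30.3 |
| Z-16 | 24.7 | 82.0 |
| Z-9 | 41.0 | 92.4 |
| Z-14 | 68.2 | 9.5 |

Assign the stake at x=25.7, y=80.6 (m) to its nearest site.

Z-16

Squared distances to each site:
Z-18: 615.380; Z-5: 97.380; Z-2: 2627.090; Z-15: 5900.360; Z-10: 2532.340; Z-16: 2.960; Z-9: 373.330; Z-14: 6861.460.
Minimum at Z-16.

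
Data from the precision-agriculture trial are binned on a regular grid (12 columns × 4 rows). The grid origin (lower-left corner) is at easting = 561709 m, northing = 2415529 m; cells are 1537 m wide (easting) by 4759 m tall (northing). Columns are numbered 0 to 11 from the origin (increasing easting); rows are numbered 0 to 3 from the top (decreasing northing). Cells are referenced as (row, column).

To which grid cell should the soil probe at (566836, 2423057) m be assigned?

Column index: ⌊(566836 − 561709) / 1537⌋ = ⌊3.336⌋ = 3
Row offset from origin: ⌊(2423057 − 2415529) / 4759⌋ = ⌊1.582⌋ = 1 → row 2 (counted from top)

(2, 3)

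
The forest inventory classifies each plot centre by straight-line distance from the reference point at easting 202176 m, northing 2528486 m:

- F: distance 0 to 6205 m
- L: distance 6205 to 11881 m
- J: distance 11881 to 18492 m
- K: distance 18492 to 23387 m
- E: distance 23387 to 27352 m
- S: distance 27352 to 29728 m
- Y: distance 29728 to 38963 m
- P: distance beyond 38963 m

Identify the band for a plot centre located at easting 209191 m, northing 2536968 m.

Distance = √((209191−202176)² + (2536968−2528486)²) = √(49210225.000 + 71944324.000) = 11007.023 m.
6205 ≤ 11007.023 < 11881 → L.

L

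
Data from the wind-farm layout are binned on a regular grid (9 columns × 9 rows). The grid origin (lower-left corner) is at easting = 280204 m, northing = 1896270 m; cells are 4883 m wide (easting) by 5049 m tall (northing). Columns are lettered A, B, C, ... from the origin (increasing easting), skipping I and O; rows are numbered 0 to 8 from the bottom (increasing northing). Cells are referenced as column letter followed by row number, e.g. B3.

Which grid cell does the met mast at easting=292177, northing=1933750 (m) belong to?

Column index: ⌊(292177 − 280204) / 4883⌋ = ⌊2.452⌋ = 2 → column C
Row offset from origin: ⌊(1933750 − 1896270) / 5049⌋ = ⌊7.423⌋ = 7 → row 7

C7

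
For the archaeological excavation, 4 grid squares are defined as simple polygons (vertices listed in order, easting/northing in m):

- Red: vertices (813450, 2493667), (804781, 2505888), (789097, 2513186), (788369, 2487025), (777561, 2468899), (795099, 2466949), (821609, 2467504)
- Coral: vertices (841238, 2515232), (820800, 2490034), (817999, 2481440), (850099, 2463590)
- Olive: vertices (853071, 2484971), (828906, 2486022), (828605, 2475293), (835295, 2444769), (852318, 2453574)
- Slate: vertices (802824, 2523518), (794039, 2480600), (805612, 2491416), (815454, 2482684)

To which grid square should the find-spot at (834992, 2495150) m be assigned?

Coral

Cast a ray rightward from (834992, 2495150). For each polygon, the edges (by vertex number in listed order) whose endpoints lie on opposite sides of northing = 2495150, where each meets that height, and whether that is right or left of the point:
Red: 1–2 at easting≈812398.0 (left), 3–4 at easting≈788595.1 (left) → 0 crossings.
Coral: 1–2 at easting≈824949.6 (left), 4–1 at easting≈844683.8 (right) → 1 crossing.
Olive: no edge straddles that height → 0 crossings.
Slate: 1–2 at easting≈797017.3 (left), 4–1 at easting≈811598.3 (left) → 0 crossings.
Only Coral has an odd count, so the point is inside Coral.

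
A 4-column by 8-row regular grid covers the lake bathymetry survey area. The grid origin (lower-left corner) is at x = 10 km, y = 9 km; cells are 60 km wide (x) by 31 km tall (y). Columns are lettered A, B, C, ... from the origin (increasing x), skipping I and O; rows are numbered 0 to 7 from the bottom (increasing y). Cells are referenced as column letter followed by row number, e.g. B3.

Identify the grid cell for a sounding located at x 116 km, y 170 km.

Column index: ⌊(116 − 10) / 60⌋ = ⌊1.767⌋ = 1 → column B
Row offset from origin: ⌊(170 − 9) / 31⌋ = ⌊5.194⌋ = 5 → row 5

B5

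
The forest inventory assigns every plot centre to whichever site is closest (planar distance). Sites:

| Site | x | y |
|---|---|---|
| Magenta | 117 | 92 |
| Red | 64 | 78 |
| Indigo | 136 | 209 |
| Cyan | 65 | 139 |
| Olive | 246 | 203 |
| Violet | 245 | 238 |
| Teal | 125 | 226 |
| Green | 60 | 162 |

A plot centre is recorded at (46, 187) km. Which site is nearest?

Squared distances to each site:
Magenta: 14066.000; Red: 12205.000; Indigo: 8584.000; Cyan: 2665.000; Olive: 40256.000; Violet: 42202.000; Teal: 7762.000; Green: 821.000.
Minimum at Green.

Green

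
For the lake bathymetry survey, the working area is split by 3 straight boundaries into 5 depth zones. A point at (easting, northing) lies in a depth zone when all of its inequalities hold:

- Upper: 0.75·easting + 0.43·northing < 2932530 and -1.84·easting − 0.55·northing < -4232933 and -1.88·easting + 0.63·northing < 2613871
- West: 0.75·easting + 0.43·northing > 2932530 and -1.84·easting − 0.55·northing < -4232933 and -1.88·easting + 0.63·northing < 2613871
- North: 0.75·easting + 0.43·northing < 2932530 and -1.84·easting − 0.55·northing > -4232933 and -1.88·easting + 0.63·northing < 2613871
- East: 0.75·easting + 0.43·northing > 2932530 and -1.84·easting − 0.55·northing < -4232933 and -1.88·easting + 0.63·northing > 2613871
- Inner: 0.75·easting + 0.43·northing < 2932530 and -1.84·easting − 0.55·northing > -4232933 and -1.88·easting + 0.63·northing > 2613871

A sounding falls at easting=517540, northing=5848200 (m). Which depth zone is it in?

Inner

0.75·517540 + 0.43·5848200 = 2902881.000, which is < 2932530
-1.84·517540 − 0.55·5848200 = -4168783.600, which is > -4232933
-1.88·517540 + 0.63·5848200 = 2711390.800, which is > 2613871
This sign pattern matches Inner.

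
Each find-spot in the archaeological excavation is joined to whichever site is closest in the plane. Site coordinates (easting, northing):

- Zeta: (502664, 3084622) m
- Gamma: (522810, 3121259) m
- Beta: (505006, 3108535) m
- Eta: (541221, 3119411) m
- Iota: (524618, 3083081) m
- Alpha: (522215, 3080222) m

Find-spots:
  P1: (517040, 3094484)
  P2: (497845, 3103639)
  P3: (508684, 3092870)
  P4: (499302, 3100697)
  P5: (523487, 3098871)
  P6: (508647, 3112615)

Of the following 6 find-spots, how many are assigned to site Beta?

P1 → Iota
P2 → Beta
P3 → Zeta
P4 → Beta
P5 → Iota
P6 → Beta
3 of the 6 go to Beta.

3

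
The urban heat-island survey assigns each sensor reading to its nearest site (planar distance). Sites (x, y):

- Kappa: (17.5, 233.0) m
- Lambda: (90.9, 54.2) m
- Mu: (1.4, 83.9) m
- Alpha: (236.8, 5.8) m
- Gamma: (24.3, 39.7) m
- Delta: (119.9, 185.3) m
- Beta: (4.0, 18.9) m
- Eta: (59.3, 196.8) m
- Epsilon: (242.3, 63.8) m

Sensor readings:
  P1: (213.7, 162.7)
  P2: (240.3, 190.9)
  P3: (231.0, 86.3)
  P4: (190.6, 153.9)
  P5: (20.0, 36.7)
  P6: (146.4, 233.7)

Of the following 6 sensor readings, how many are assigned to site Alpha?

P1 → Delta
P2 → Delta
P3 → Epsilon
P4 → Delta
P5 → Gamma
P6 → Delta
0 of the 6 go to Alpha.

0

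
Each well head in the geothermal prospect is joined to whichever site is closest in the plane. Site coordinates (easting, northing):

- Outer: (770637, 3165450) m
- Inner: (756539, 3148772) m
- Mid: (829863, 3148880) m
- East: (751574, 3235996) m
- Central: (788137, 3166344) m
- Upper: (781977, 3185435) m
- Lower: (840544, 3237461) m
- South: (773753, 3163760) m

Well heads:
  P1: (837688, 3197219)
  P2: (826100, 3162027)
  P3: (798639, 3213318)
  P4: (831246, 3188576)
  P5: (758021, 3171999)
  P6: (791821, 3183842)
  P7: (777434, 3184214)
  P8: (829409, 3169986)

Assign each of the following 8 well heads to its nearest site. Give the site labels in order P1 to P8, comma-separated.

Lower, Mid, Upper, Mid, Outer, Upper, Upper, Mid

P1 → Lower (d²=1627575300.00)
P2 → Mid (d²=187003778.00)
P3 → Upper (d²=1055083933.00)
P4 → Mid (d²=1577685105.00)
P5 → Outer (d²=202052857.00)
P6 → Upper (d²=99441985.00)
P7 → Upper (d²=22129690.00)
P8 → Mid (d²=445669352.00)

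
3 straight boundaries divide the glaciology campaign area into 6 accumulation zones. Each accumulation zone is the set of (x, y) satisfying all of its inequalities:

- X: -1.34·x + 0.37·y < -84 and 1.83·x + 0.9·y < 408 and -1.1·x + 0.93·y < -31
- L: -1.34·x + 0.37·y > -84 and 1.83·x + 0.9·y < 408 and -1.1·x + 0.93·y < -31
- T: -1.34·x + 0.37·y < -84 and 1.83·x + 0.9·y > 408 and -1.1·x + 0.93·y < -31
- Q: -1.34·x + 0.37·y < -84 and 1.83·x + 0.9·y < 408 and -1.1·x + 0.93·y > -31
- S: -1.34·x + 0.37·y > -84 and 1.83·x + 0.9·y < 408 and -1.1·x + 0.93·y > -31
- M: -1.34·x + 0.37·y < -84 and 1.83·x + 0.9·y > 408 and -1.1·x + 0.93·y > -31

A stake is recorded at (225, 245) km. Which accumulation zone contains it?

M

-1.34·225 + 0.37·245 = -210.850, which is < -84
1.83·225 + 0.9·245 = 632.250, which is > 408
-1.1·225 + 0.93·245 = -19.650, which is > -31
This sign pattern matches M.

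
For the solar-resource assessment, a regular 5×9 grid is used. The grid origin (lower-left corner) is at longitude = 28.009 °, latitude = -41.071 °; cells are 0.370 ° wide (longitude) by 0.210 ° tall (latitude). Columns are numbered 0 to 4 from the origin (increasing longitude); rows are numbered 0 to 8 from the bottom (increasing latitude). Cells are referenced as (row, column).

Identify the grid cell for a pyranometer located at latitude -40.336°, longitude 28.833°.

Column index: ⌊(28.833 − 28.009) / 0.370⌋ = ⌊2.227⌋ = 2
Row offset from origin: ⌊(-40.336 − -41.071) / 0.210⌋ = ⌊3.500⌋ = 3 → row 3

(3, 2)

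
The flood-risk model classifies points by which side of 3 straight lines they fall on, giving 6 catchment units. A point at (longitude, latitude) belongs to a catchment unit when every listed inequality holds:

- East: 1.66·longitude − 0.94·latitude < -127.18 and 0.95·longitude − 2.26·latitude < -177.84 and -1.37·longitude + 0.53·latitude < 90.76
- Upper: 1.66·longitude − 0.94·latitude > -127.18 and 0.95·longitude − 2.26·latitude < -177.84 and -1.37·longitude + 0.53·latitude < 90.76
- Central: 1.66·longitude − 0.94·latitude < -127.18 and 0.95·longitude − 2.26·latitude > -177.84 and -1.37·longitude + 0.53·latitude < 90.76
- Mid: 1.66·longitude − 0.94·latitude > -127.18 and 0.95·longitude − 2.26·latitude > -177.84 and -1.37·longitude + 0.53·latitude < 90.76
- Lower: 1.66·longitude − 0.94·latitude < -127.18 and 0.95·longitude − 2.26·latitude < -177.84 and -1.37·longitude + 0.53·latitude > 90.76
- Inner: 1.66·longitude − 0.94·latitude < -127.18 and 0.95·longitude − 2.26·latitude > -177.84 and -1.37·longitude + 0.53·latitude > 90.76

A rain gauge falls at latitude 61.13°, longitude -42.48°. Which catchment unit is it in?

1.66·-42.48 − 0.94·61.13 = -127.979, which is < -127.18
0.95·-42.48 − 2.26·61.13 = -178.510, which is < -177.84
-1.37·-42.48 + 0.53·61.13 = 90.597, which is < 90.76
This sign pattern matches East.

East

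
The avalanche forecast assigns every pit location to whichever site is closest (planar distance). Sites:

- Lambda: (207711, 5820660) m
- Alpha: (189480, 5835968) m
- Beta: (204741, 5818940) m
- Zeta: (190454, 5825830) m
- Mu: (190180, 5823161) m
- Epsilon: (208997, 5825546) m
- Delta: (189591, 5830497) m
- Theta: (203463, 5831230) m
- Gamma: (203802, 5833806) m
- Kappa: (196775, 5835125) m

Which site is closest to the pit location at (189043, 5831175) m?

Delta

Squared distances to each site:
Lambda: 459059449.000; Alpha: 23163818.000; Beta: 396122429.000; Zeta: 30559946.000; Mu: 65516965.000; Epsilon: 429847757.000; Delta: 759988.000; Theta: 207939425.000; Gamma: 224750242.000; Kappa: 75386324.000.
Minimum at Delta.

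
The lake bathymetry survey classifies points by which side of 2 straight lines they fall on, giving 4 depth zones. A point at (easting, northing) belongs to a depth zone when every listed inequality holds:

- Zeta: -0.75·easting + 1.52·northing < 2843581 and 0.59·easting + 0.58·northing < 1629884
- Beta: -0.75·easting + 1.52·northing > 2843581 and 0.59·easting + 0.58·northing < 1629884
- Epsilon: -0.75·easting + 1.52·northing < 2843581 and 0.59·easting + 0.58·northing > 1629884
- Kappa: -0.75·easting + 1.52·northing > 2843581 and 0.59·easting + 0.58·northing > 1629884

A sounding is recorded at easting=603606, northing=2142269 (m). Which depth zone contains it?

-0.75·603606 + 1.52·2142269 = 2803544.380, which is < 2843581
0.59·603606 + 0.58·2142269 = 1598643.560, which is < 1629884
This sign pattern matches Zeta.

Zeta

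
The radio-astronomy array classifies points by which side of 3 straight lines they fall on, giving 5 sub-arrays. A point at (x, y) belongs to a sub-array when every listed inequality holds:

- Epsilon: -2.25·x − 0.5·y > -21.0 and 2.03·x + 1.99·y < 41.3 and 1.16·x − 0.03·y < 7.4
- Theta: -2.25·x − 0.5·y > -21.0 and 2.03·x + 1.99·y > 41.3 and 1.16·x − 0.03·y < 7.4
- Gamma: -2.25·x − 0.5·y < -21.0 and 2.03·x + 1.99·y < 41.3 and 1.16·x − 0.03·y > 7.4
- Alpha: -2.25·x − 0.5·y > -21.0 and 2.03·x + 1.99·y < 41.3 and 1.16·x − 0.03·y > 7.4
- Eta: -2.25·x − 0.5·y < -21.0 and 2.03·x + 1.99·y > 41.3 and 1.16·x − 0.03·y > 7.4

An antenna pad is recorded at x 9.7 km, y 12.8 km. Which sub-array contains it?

Eta

-2.25·9.7 − 0.5·12.8 = -28.225, which is < -21.0
2.03·9.7 + 1.99·12.8 = 45.163, which is > 41.3
1.16·9.7 − 0.03·12.8 = 10.868, which is > 7.4
This sign pattern matches Eta.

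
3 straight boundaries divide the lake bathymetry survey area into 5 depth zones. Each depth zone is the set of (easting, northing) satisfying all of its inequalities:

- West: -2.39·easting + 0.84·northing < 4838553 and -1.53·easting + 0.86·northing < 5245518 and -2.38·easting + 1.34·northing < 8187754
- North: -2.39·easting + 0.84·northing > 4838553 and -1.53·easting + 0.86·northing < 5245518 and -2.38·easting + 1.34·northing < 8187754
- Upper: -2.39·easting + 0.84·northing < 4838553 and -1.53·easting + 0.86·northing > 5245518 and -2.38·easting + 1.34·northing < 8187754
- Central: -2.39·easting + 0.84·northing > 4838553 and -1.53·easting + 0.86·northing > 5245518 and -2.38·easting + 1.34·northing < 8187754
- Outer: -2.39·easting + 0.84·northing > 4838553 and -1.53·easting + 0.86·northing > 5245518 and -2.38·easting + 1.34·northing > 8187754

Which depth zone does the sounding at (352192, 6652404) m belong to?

-2.39·352192 + 0.84·6652404 = 4746280.480, which is < 4838553
-1.53·352192 + 0.86·6652404 = 5182213.680, which is < 5245518
-2.38·352192 + 1.34·6652404 = 8076004.400, which is < 8187754
This sign pattern matches West.

West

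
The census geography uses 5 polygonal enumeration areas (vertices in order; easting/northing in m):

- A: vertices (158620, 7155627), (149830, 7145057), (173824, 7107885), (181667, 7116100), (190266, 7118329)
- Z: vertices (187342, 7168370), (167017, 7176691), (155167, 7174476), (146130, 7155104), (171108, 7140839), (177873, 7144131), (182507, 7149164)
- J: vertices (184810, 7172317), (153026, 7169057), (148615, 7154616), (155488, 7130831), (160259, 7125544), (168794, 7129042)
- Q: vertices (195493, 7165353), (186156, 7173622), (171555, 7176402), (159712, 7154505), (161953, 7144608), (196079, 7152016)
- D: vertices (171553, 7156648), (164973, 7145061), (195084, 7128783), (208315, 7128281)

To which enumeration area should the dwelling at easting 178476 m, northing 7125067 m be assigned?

A

Cast a ray rightward from (178476, 7125067). For each polygon, the edges (by vertex number in listed order) whose endpoints lie on opposite sides of northing = 7125067, where each meets that height, and whether that is right or left of the point:
A: 2–3 at easting≈162733.3 (left), 5–1 at easting≈184549.1 (right) → 1 crossing.
Z: no edge straddles that height → 0 crossings.
J: no edge straddles that height → 0 crossings.
Q: no edge straddles that height → 0 crossings.
D: no edge straddles that height → 0 crossings.
Only A has an odd count, so the point is inside A.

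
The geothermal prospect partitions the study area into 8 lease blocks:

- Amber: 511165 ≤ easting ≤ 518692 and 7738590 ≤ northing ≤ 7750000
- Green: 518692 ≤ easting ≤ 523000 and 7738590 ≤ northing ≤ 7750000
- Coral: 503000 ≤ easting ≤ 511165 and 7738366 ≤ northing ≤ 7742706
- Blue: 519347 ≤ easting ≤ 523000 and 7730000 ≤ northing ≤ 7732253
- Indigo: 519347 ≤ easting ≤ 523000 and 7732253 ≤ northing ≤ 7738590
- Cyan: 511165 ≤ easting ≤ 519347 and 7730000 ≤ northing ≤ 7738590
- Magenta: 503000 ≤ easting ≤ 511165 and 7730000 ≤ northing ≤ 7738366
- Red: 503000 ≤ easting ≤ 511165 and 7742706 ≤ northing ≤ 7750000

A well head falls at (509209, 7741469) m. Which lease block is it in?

The point has easting = 509209 and northing = 7741469.
Only Coral satisfies 503000 ≤ easting ≤ 511165 and 7738366 ≤ northing ≤ 7742706.

Coral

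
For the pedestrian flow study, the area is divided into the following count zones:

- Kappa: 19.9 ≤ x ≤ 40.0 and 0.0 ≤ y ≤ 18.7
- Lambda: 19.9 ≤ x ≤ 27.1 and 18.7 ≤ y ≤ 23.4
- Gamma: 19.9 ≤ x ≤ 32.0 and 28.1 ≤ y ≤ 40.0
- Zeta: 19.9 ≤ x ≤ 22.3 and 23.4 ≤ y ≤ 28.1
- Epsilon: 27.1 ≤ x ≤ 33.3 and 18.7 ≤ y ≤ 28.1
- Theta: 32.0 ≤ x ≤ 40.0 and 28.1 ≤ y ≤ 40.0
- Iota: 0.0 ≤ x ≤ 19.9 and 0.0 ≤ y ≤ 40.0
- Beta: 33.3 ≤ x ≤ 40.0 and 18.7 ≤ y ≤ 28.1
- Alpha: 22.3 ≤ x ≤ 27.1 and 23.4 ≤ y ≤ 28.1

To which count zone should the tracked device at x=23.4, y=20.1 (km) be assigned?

The point has x = 23.4 and y = 20.1.
Only Lambda satisfies 19.9 ≤ x ≤ 27.1 and 18.7 ≤ y ≤ 23.4.

Lambda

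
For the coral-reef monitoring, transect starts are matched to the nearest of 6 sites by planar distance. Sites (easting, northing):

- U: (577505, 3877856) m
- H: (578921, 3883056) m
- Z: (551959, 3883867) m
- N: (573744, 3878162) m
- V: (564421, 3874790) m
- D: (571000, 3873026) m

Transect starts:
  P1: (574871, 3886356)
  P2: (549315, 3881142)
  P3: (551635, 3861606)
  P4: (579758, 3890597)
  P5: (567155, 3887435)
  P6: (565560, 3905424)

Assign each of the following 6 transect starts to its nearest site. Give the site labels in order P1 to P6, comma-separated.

H, Z, V, H, N, Z

P1 → H (d²=27292500.00)
P2 → Z (d²=14416361.00)
P3 → V (d²=337299652.00)
P4 → H (d²=57567250.00)
P5 → N (d²=129403450.00)
P6 → Z (d²=649691450.00)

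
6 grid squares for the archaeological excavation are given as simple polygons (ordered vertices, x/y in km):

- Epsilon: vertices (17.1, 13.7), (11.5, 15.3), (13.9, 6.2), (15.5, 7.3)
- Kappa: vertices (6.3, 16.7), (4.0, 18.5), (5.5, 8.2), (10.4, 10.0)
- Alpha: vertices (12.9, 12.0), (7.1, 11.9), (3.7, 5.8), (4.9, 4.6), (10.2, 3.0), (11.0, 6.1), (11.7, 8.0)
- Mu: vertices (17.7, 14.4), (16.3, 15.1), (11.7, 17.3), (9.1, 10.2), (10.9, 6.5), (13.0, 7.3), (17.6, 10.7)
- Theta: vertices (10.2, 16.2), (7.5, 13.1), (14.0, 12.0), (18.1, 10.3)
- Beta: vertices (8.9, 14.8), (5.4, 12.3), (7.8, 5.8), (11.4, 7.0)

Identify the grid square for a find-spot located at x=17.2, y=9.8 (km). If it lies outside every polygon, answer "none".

Cast a ray rightward from (17.2, 9.8). For each polygon, the edges (by vertex number in listed order) whose endpoints lie on opposite sides of y = 9.8, where each meets that height, and whether that is right or left of the point:
Epsilon: 2–3 at x≈12.95 (left), 4–1 at x≈16.12 (left) → 0 crossings.
Kappa: 2–3 at x≈5.27 (left), 3–4 at x≈9.86 (left) → 0 crossings.
Alpha: 2–3 at x≈5.93 (left), 7–1 at x≈12.24 (left) → 0 crossings.
Mu: 4–5 at x≈9.29 (left), 6–7 at x≈16.38 (left) → 0 crossings.
Theta: no edge straddles that height → 0 crossings.
Beta: 2–3 at x≈6.32 (left), 4–1 at x≈10.50 (left) → 0 crossings.
All counts are even, so the point lies outside every listed polygon.

none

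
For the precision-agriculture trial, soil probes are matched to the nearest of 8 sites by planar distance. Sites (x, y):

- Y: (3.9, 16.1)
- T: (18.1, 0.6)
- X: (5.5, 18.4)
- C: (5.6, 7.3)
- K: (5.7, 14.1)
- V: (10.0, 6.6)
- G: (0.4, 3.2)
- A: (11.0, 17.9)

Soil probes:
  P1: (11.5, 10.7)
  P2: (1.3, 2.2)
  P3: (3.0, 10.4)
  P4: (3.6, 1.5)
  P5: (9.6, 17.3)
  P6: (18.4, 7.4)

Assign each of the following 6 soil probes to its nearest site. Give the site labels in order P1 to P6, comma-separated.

P1 → V (d²=19.06)
P2 → G (d²=1.81)
P3 → C (d²=16.37)
P4 → G (d²=13.13)
P5 → A (d²=2.32)
P6 → T (d²=46.33)

V, G, C, G, A, T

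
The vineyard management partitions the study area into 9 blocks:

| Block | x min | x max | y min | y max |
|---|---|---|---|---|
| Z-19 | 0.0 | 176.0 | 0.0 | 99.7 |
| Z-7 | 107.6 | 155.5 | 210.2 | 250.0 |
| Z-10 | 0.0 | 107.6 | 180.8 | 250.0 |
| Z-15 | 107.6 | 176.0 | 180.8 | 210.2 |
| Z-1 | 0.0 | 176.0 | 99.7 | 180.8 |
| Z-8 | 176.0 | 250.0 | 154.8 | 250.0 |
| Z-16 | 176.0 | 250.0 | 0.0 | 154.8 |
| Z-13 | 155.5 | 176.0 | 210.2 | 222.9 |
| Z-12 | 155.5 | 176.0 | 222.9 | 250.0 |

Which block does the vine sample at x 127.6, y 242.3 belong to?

The point has x = 127.6 and y = 242.3.
Only Z-7 satisfies 107.6 ≤ x ≤ 155.5 and 210.2 ≤ y ≤ 250.0.

Z-7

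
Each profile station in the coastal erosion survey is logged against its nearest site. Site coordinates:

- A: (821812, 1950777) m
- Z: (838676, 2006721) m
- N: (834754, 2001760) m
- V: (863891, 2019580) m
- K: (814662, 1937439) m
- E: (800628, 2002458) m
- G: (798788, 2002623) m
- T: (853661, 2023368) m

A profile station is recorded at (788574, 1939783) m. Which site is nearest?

K

Squared distances to each site:
A: 1225632680.000; Z: 6990906248.000; N: 5973740929.000; V: 12040211698.000; K: 686078080.000; E: 4073454541.000; G: 4053191396.000; T: 11222769794.000.
Minimum at K.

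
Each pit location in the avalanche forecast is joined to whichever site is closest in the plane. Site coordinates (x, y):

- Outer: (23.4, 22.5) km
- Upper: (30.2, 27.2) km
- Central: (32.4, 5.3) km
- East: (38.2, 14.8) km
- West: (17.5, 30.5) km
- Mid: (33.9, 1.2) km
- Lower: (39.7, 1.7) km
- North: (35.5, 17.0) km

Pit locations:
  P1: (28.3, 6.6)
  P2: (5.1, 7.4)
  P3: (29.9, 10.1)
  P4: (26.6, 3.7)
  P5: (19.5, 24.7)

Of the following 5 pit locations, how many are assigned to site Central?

P1 → Central
P2 → Outer
P3 → Central
P4 → Central
P5 → Outer
3 of the 5 go to Central.

3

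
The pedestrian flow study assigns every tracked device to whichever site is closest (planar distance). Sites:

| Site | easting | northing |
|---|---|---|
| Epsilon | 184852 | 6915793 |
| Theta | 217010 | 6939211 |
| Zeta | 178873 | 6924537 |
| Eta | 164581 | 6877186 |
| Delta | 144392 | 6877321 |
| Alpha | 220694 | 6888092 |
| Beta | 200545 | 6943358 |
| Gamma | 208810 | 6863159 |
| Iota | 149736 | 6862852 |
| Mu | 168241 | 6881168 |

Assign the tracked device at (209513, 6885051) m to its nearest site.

Alpha

Squared distances to each site:
Epsilon: 1553235485.000; Theta: 2989510609.000; Zeta: 2497953796.000; Eta: 2080742849.000; Delta: 4300497541.000; Alpha: 134262442.000; Beta: 3480131273.000; Gamma: 479753873.000; Iota: 4066085330.000; Mu: 1718455673.000.
Minimum at Alpha.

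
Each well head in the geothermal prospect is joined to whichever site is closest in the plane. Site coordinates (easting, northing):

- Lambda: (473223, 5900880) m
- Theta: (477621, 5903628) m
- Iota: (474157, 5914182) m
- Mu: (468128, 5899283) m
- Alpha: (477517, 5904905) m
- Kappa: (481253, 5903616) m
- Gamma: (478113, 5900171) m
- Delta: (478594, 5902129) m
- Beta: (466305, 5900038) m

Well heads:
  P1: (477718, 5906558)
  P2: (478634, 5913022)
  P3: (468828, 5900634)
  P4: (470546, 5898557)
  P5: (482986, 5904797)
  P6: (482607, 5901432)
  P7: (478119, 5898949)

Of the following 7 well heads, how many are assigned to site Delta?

0

P1 → Alpha
P2 → Iota
P3 → Mu
P4 → Mu
P5 → Kappa
P6 → Kappa
P7 → Gamma
0 of the 7 go to Delta.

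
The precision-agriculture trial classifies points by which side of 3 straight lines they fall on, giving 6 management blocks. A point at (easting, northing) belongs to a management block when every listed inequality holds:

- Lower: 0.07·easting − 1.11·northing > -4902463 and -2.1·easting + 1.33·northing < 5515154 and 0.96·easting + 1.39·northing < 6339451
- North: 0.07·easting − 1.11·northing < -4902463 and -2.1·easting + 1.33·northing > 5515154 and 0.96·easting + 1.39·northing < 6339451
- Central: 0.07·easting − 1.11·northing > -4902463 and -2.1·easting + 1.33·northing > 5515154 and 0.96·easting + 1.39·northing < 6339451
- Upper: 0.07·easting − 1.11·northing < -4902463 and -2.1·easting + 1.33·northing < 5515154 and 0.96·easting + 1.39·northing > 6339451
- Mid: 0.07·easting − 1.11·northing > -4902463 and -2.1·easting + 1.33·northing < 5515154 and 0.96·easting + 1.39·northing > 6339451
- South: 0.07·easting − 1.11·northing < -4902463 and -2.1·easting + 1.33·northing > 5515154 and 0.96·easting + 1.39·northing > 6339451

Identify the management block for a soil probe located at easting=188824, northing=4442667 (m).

Upper

0.07·188824 − 1.11·4442667 = -4918142.690, which is < -4902463
-2.1·188824 + 1.33·4442667 = 5512216.710, which is < 5515154
0.96·188824 + 1.39·4442667 = 6356578.170, which is > 6339451
This sign pattern matches Upper.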